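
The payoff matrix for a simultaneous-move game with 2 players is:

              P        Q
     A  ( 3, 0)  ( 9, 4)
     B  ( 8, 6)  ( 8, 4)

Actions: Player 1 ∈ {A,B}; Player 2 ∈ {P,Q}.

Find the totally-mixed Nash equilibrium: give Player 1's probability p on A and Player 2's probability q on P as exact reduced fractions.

(p,q) = (1/3, 1/6)

P1 indiff ⇒ q·3+(1-q)·9 = q·8+(1-q)·8 ⇒ q(-5) = (1-q)(-1) ⇒ q = 1/6
P2 indiff ⇒ p·0+(1-p)·6 = p·4+(1-p)·4 ⇒ p(-4) = (1-p)(-2) ⇒ p = 1/3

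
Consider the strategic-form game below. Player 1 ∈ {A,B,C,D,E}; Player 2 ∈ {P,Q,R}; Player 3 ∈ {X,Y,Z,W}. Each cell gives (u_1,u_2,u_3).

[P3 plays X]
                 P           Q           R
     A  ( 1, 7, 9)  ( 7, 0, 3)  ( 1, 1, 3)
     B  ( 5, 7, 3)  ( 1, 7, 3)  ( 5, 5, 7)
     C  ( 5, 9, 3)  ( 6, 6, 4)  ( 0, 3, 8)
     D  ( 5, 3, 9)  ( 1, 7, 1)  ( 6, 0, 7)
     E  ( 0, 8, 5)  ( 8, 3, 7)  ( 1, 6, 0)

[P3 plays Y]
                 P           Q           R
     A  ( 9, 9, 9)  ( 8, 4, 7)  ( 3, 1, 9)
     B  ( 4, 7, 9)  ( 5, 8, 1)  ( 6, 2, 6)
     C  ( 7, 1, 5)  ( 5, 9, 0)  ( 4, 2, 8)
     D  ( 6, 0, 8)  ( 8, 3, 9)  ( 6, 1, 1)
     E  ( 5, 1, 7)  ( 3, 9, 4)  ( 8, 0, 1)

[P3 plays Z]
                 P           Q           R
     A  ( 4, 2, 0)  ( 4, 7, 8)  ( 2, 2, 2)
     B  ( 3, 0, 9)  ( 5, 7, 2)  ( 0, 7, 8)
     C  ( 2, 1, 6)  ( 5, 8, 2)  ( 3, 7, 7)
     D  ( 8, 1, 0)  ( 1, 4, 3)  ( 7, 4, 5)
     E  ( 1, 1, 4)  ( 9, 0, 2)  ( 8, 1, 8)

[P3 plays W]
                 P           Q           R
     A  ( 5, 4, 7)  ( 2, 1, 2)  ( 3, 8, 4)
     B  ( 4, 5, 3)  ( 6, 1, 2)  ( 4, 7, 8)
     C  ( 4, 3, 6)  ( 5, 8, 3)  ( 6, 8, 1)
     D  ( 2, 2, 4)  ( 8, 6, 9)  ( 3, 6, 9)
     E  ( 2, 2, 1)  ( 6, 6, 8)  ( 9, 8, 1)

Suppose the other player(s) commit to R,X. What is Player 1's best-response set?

u_1(A vs R,X) = 1
u_1(B vs R,X) = 5
u_1(C vs R,X) = 0
u_1(D vs R,X) = 6
u_1(E vs R,X) = 1
max payoff 6 at {D}

argmax u_1 = {D}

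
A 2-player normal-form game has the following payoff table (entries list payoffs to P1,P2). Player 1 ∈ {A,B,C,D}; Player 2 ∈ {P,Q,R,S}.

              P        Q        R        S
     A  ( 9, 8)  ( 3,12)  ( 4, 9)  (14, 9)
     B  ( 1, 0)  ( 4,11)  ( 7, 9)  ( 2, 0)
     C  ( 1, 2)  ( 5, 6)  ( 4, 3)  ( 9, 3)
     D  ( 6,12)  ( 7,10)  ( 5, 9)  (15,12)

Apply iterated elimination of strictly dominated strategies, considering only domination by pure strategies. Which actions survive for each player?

IESDS → P1:{A,D} P2:{P,Q,S}

P1 drop C (D beats it: P:6>1 Q:7>5 R:5>4 S:15>9)
P2 drop R (Q beats it: A:12>9 B:11>9 D:10>9)
P1 drop B (D beats it: P:6>1 Q:7>4 S:15>2)
P1→{A,D} P2→{P,Q,S}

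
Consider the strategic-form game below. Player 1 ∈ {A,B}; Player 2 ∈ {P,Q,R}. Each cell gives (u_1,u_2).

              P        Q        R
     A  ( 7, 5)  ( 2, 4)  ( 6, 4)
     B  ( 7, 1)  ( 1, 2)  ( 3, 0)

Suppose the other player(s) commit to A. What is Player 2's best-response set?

u_2(P vs A) = 5
u_2(Q vs A) = 4
u_2(R vs A) = 4
max payoff 5 at {P}

argmax u_2 = {P}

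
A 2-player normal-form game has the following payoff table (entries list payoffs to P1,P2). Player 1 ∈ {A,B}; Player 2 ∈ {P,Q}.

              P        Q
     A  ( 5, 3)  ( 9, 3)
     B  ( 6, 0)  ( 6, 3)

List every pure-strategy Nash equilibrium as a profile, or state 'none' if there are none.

PSNE = {(A,Q)}

(A,P): not NE [P1→B gives 6>5]
(A,Q): NE
(B,P): not NE [P2→Q gives 3>0]
(B,Q): not NE [P1→A gives 9>6]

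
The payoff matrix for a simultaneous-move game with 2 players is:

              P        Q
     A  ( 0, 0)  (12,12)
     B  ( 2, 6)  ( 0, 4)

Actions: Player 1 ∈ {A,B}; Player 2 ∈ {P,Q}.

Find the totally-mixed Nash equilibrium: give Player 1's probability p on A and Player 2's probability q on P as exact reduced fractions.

P1 mixes 1/7 on A; P2 mixes 6/7 on P

P1 indiff ⇒ q·0+(1-q)·12 = q·2+(1-q)·0 ⇒ q(-2) = (1-q)(-12) ⇒ q = 6/7
P2 indiff ⇒ p·0+(1-p)·6 = p·12+(1-p)·4 ⇒ p(-12) = (1-p)(-2) ⇒ p = 1/7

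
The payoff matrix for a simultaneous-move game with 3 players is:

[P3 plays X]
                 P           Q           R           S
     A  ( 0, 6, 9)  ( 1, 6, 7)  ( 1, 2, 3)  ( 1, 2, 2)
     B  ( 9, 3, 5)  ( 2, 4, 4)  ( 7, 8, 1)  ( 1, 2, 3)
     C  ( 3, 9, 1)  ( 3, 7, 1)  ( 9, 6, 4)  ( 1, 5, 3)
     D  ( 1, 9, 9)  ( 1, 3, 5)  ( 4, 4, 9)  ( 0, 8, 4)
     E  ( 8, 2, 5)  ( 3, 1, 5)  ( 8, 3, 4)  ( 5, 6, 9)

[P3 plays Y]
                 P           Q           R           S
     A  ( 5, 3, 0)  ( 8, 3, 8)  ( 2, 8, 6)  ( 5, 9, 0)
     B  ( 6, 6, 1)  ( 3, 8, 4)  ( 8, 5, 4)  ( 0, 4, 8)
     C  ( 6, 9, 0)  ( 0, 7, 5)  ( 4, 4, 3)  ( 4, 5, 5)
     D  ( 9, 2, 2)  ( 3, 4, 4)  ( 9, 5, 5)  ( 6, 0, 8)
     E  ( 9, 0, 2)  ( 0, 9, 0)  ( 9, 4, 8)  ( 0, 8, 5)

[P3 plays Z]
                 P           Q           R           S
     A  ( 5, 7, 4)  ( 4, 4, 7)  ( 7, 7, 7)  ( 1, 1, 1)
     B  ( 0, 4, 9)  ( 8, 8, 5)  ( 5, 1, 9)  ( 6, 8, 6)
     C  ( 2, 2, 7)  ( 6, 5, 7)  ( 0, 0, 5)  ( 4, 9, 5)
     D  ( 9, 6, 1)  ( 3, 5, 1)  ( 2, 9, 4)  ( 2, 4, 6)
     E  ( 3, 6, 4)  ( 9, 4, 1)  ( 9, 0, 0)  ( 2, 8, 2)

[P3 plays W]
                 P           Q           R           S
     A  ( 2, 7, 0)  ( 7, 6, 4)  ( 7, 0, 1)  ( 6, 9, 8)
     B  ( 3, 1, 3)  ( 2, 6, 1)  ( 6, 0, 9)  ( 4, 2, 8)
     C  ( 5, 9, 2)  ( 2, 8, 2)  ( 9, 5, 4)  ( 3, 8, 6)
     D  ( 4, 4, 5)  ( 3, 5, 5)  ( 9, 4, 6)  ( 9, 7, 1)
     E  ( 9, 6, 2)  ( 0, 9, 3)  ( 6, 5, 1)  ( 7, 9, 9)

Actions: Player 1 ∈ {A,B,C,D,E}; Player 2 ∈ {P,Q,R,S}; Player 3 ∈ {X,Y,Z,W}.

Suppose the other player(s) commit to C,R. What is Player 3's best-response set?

u_3(X vs C,R) = 4
u_3(Y vs C,R) = 3
u_3(Z vs C,R) = 5
u_3(W vs C,R) = 4
max payoff 5 at {Z}

P3 best: {Z}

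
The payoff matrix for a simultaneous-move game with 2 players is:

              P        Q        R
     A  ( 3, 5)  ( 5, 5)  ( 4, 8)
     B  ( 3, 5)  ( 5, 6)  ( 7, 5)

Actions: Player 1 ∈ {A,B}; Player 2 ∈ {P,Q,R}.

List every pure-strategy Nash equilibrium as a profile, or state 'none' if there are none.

(A,P): not NE [P2→R gives 8>5]
(A,Q): not NE [P2→R gives 8>5]
(A,R): not NE [P1→B gives 7>4]
(B,P): not NE [P2→Q gives 6>5]
(B,Q): NE
(B,R): not NE [P2→Q gives 6>5]

PSNE = {(B,Q)}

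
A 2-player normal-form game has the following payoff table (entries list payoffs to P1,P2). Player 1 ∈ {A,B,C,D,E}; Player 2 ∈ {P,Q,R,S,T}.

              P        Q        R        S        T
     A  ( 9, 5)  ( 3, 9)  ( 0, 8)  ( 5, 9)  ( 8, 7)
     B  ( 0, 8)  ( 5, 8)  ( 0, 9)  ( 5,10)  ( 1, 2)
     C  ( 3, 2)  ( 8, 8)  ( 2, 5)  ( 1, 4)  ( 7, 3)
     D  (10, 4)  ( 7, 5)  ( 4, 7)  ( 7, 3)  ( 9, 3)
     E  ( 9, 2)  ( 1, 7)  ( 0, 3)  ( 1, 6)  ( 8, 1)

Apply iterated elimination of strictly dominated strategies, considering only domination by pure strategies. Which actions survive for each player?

Remaining: P1:{C,D} P2:{Q,R}

P1 drop A (D beats it: P:10>9 Q:7>3 R:4>0 S:7>5 T:9>8)
P1 drop B (D beats it: P:10>0 Q:7>5 R:4>0 S:7>5 T:9>1)
P1 drop E (D beats it: P:10>9 Q:7>1 R:4>0 S:7>1 T:9>8)
P2 drop P (Q beats it: C:8>2 D:5>4)
P2 drop S (Q beats it: C:8>4 D:5>3)
P2 drop T (Q beats it: C:8>3 D:5>3)
P1→{C,D} P2→{Q,R}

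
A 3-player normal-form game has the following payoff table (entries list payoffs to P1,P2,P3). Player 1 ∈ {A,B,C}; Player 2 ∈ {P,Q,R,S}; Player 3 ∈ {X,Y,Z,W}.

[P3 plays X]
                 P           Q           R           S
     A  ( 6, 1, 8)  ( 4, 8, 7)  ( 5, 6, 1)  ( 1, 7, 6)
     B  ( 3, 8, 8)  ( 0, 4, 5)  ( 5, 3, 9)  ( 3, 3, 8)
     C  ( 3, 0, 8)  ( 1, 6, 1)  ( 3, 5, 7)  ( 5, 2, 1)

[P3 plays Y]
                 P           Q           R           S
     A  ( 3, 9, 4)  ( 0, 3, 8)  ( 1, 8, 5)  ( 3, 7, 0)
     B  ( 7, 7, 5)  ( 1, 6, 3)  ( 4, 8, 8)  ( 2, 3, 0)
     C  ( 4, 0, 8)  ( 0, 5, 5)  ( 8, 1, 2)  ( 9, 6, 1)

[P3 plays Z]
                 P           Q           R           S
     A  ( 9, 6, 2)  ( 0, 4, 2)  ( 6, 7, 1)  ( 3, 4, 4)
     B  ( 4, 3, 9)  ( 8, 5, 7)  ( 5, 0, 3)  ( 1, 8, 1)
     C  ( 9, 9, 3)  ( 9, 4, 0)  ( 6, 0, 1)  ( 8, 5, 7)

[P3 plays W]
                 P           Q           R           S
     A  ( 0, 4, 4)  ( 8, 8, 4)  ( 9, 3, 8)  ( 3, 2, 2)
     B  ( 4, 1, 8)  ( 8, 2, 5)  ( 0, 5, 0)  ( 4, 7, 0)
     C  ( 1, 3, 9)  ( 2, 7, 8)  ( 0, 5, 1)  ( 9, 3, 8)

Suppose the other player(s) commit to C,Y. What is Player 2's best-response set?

u_2(P vs C,Y) = 0
u_2(Q vs C,Y) = 5
u_2(R vs C,Y) = 1
u_2(S vs C,Y) = 6
max payoff 6 at {S}

BR_2 = {S}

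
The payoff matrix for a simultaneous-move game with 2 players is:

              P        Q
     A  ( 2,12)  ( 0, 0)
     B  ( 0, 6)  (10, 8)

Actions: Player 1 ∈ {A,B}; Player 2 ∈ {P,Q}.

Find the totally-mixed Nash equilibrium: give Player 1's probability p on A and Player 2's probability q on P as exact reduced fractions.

P1 mixes 1/7 on A; P2 mixes 5/6 on P

P1 indiff ⇒ q·2+(1-q)·0 = q·0+(1-q)·10 ⇒ q(2) = (1-q)(10) ⇒ q = 5/6
P2 indiff ⇒ p·12+(1-p)·6 = p·0+(1-p)·8 ⇒ p(12) = (1-p)(2) ⇒ p = 1/7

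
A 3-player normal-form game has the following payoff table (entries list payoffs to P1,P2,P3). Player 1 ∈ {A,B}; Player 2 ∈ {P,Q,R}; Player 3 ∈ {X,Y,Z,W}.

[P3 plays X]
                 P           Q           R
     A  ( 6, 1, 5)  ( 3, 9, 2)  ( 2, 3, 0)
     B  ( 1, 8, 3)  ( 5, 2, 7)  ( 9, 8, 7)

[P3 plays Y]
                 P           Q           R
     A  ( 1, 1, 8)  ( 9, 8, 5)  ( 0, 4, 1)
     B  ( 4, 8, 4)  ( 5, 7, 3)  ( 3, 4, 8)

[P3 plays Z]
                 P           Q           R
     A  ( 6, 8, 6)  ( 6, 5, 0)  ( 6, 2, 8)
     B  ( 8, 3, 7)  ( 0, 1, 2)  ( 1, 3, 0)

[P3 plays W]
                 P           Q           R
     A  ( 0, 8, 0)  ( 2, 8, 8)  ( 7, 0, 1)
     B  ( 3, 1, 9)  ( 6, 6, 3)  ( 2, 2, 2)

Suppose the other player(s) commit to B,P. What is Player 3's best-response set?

u_3(X vs B,P) = 3
u_3(Y vs B,P) = 4
u_3(Z vs B,P) = 7
u_3(W vs B,P) = 9
max payoff 9 at {W}

BR_3 = {W}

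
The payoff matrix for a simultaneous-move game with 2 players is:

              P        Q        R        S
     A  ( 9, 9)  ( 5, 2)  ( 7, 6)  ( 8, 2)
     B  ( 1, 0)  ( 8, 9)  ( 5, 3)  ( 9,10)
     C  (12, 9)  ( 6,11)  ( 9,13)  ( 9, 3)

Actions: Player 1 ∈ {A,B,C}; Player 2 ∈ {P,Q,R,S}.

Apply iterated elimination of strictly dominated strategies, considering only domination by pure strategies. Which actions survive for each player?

P1 drop A (C beats it: P:12>9 Q:6>5 R:9>7 S:9>8)
P2 drop P (Q beats it: B:9>0 C:11>9)
P1→{B,C} P2→{Q,R,S}

Remaining: P1:{B,C} P2:{Q,R,S}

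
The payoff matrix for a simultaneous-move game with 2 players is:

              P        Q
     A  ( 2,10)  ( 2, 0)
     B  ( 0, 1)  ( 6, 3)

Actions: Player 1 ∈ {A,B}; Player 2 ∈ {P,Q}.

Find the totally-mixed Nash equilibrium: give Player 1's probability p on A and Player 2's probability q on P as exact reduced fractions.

p=1/6, q=2/3

P1 indiff ⇒ q·2+(1-q)·2 = q·0+(1-q)·6 ⇒ q(2) = (1-q)(4) ⇒ q = 2/3
P2 indiff ⇒ p·10+(1-p)·1 = p·0+(1-p)·3 ⇒ p(10) = (1-p)(2) ⇒ p = 1/6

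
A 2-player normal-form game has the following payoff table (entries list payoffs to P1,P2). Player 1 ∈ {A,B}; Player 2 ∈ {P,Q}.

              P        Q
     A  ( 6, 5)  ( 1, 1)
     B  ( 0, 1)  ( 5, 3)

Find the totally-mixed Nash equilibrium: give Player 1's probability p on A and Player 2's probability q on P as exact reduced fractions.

P1 indiff ⇒ q·6+(1-q)·1 = q·0+(1-q)·5 ⇒ q(6) = (1-q)(4) ⇒ q = 2/5
P2 indiff ⇒ p·5+(1-p)·1 = p·1+(1-p)·3 ⇒ p(4) = (1-p)(2) ⇒ p = 1/3

P1 mixes 1/3 on A; P2 mixes 2/5 on P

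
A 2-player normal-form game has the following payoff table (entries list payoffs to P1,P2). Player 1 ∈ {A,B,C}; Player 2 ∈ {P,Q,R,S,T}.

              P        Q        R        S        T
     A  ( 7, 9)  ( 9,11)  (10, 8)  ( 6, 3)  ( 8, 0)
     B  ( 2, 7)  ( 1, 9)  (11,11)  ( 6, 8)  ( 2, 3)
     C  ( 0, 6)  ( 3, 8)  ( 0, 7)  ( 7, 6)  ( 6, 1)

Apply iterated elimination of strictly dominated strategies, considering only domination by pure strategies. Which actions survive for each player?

P2 drop P (Q beats it: A:11>9 B:9>7 C:8>6)
P2 drop S (Q beats it: A:11>3 B:9>8 C:8>6)
P1 drop C (A beats it: Q:9>3 R:10>0 T:8>6)
P2 drop T (Q beats it: A:11>0 B:9>3)
P1→{A,B} P2→{Q,R}

Remaining: P1:{A,B} P2:{Q,R}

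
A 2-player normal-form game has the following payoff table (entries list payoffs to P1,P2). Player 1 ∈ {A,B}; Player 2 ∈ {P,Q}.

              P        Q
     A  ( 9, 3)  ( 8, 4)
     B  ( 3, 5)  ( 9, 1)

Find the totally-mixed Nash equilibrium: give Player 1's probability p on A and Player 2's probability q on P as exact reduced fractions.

P1 indiff ⇒ q·9+(1-q)·8 = q·3+(1-q)·9 ⇒ q(6) = (1-q)(1) ⇒ q = 1/7
P2 indiff ⇒ p·3+(1-p)·5 = p·4+(1-p)·1 ⇒ p(-1) = (1-p)(-4) ⇒ p = 4/5

p=4/5, q=1/7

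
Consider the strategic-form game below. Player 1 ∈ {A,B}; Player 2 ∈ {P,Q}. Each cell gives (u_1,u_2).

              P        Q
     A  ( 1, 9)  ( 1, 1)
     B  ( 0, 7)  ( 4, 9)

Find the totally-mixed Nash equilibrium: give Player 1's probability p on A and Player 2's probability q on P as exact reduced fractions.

P1 indiff ⇒ q·1+(1-q)·1 = q·0+(1-q)·4 ⇒ q(1) = (1-q)(3) ⇒ q = 3/4
P2 indiff ⇒ p·9+(1-p)·7 = p·1+(1-p)·9 ⇒ p(8) = (1-p)(2) ⇒ p = 1/5

(p,q) = (1/5, 3/4)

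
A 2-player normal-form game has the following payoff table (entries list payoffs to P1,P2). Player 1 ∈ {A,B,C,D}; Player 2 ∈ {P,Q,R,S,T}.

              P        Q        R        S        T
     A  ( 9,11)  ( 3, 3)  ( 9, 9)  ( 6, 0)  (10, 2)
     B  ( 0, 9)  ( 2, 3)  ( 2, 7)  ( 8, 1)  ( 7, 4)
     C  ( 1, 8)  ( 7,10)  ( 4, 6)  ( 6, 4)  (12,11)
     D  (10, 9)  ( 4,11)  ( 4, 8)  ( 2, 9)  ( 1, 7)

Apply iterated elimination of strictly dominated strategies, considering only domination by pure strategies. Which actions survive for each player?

P2 drop R (P beats it: A:11>9 B:9>7 C:8>6 D:9>8)
P2 drop S (Q beats it: A:3>0 B:3>1 C:10>4 D:11>9)
P1 drop B (A beats it: P:9>0 Q:3>2 T:10>7)
P1→{A,C,D} P2→{P,Q,T}

Remaining: P1:{A,C,D} P2:{P,Q,T}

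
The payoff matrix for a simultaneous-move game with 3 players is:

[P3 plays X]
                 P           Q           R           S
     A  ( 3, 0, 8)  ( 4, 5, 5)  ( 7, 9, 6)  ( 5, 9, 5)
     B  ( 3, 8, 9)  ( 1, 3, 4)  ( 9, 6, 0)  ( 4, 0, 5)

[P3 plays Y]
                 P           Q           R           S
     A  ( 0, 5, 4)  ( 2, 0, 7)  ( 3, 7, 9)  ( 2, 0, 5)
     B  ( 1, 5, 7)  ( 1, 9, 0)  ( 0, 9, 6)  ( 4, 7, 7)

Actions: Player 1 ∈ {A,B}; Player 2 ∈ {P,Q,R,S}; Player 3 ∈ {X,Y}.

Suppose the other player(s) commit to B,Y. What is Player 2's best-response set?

P2 best: {Q,R}

u_2(P vs B,Y) = 5
u_2(Q vs B,Y) = 9
u_2(R vs B,Y) = 9
u_2(S vs B,Y) = 7
max payoff 9 at {Q,R}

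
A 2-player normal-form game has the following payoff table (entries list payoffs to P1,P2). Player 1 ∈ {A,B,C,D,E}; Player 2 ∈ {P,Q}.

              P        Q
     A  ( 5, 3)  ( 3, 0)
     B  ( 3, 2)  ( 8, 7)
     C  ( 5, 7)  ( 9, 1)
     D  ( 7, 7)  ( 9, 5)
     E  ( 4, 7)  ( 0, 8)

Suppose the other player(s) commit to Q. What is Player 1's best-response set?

BR_1 = {C,D}

u_1(A vs Q) = 3
u_1(B vs Q) = 8
u_1(C vs Q) = 9
u_1(D vs Q) = 9
u_1(E vs Q) = 0
max payoff 9 at {C,D}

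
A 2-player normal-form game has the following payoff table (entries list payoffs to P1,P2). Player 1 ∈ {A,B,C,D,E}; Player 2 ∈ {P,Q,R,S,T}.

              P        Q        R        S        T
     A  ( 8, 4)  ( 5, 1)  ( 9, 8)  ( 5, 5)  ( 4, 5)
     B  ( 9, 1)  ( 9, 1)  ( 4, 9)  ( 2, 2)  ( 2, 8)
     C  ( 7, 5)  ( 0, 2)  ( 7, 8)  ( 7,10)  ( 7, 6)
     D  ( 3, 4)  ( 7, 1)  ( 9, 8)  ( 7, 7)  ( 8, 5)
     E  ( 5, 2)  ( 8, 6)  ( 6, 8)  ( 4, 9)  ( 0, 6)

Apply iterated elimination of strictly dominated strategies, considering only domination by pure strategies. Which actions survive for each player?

IESDS → P1:{A,C,D} P2:{R,S}

P2 drop P (R beats it: A:8>4 B:9>1 C:8>5 D:8>4 E:8>2)
P2 drop Q (R beats it: A:8>1 B:9>1 C:8>2 D:8>1 E:8>6)
P1 drop B (A beats it: R:9>4 S:5>2 T:4>2)
P1 drop E (A beats it: R:9>6 S:5>4 T:4>0)
P2 drop T (R beats it: A:8>5 C:8>6 D:8>5)
P1→{A,C,D} P2→{R,S}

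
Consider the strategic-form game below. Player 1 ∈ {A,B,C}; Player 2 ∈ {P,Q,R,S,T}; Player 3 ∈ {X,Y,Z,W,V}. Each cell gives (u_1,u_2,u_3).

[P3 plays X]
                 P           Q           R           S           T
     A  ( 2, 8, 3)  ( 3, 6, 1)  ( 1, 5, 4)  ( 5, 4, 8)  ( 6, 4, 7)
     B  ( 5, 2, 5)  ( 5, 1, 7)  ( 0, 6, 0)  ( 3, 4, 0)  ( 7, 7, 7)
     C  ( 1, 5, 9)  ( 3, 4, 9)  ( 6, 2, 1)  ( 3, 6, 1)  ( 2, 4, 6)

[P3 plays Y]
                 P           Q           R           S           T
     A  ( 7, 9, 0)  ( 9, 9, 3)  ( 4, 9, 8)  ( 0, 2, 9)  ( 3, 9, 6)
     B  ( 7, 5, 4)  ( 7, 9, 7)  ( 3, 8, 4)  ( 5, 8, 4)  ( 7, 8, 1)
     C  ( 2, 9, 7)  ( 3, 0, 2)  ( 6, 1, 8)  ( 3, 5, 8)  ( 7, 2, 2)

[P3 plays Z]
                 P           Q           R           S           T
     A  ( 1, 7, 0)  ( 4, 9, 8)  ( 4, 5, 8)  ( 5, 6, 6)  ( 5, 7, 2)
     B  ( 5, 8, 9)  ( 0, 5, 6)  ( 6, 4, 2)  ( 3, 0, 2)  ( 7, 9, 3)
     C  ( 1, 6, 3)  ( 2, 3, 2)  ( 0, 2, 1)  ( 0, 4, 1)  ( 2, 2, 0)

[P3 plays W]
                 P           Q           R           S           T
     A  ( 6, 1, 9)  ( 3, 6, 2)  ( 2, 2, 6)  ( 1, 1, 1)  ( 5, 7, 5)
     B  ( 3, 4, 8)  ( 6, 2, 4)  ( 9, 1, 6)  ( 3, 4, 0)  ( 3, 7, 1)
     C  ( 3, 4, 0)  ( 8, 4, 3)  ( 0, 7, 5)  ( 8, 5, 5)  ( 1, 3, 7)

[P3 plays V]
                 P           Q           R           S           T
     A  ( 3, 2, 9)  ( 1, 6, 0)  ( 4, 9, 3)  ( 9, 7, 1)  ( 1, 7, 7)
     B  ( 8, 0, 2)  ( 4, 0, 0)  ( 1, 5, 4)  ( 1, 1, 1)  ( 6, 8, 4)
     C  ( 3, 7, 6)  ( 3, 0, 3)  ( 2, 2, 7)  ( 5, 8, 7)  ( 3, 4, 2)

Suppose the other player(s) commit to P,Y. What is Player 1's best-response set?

P1 best: {A,B}

u_1(A vs P,Y) = 7
u_1(B vs P,Y) = 7
u_1(C vs P,Y) = 2
max payoff 7 at {A,B}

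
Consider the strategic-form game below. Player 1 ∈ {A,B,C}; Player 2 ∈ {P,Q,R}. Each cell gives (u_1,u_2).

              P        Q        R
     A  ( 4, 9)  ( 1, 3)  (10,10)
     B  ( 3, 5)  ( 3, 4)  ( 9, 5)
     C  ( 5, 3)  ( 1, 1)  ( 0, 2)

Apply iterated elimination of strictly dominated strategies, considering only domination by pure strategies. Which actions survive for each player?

Remaining: P1:{A,C} P2:{P,R}

P2 drop Q (P beats it: A:9>3 B:5>4 C:3>1)
P1 drop B (A beats it: P:4>3 R:10>9)
P1→{A,C} P2→{P,R}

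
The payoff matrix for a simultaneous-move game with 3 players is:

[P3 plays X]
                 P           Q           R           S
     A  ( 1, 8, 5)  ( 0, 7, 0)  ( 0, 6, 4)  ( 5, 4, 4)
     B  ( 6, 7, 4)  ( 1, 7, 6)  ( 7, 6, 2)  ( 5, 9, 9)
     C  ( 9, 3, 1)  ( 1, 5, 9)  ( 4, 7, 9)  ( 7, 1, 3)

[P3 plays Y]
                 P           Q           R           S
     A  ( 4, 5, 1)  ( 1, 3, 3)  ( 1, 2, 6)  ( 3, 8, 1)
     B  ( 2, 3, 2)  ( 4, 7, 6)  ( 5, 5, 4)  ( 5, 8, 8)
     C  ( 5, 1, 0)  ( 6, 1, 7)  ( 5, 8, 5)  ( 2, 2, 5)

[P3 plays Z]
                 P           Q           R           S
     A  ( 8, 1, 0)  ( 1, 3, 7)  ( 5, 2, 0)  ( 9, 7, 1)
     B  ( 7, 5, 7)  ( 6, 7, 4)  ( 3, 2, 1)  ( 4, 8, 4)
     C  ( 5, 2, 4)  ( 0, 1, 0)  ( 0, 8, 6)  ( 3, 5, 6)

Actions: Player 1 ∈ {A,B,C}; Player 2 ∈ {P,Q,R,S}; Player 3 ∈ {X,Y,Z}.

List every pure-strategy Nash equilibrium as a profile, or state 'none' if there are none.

PSNE: ∅

(A,P,X): not NE [P1→C gives 9>1]
(A,P,Y): not NE [P1→C gives 5>4; P2→S gives 8>5; P3→X gives 5>1]
(A,P,Z): not NE [P2→S gives 7>1; P3→X gives 5>0]
(A,Q,X): not NE [P1→C gives 1>0; P2→P gives 8>7; P3→Z gives 7>0]
(A,Q,Y): not NE [P1→C gives 6>1; P2→S gives 8>3; P3→Z gives 7>3]
(A,Q,Z): not NE [P1→B gives 6>1; P2→S gives 7>3]
(A,R,X): not NE [P1→B gives 7>0; P2→P gives 8>6; P3→Y gives 6>4]
(A,R,Y): not NE [P1→C gives 5>1; P2→S gives 8>2]
(A,R,Z): not NE [P2→S gives 7>2; P3→Y gives 6>0]
(A,S,X): not NE [P1→C gives 7>5; P2→P gives 8>4]
(A,S,Y): not NE [P1→B gives 5>3; P3→X gives 4>1]
(A,S,Z): not NE [P3→X gives 4>1]
(B,P,X): not NE [P1→C gives 9>6; P2→S gives 9>7; P3→Z gives 7>4]
(B,P,Y): not NE [P1→C gives 5>2; P2→S gives 8>3; P3→Z gives 7>2]
(B,P,Z): not NE [P1→A gives 8>7; P2→S gives 8>5]
(B,Q,X): not NE [P2→S gives 9>7]
(B,Q,Y): not NE [P1→C gives 6>4; P2→S gives 8>7]
(B,Q,Z): not NE [P2→S gives 8>7; P3→Y gives 6>4]
(B,R,X): not NE [P2→S gives 9>6; P3→Y gives 4>2]
(B,R,Y): not NE [P2→S gives 8>5]
(B,R,Z): not NE [P1→A gives 5>3; P2→S gives 8>2; P3→Y gives 4>1]
(B,S,X): not NE [P1→C gives 7>5]
(B,S,Y): not NE [P3→X gives 9>8]
(B,S,Z): not NE [P1→A gives 9>4; P3→X gives 9>4]
(C,P,X): not NE [P2→R gives 7>3; P3→Z gives 4>1]
(C,P,Y): not NE [P2→R gives 8>1; P3→Z gives 4>0]
(C,P,Z): not NE [P1→A gives 8>5; P2→R gives 8>2]
(C,Q,X): not NE [P2→R gives 7>5]
(C,Q,Y): not NE [P2→R gives 8>1; P3→X gives 9>7]
(C,Q,Z): not NE [P1→B gives 6>0; P2→R gives 8>1; P3→X gives 9>0]
(C,R,X): not NE [P1→B gives 7>4]
(C,R,Y): not NE [P3→X gives 9>5]
(C,R,Z): not NE [P1→A gives 5>0; P3→X gives 9>6]
(C,S,X): not NE [P2→R gives 7>1; P3→Z gives 6>3]
(C,S,Y): not NE [P1→B gives 5>2; P2→R gives 8>2; P3→Z gives 6>5]
(C,S,Z): not NE [P1→A gives 9>3; P2→R gives 8>5]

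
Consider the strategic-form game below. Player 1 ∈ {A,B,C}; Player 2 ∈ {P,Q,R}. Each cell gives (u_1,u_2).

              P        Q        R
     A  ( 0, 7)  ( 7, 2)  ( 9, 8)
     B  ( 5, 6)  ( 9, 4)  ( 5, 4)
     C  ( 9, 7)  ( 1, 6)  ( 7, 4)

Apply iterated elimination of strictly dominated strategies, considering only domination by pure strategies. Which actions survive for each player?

P2 drop Q (P beats it: A:7>2 B:6>4 C:7>6)
P1 drop B (C beats it: P:9>5 R:7>5)
P1→{A,C} P2→{P,R}

Remaining: P1:{A,C} P2:{P,R}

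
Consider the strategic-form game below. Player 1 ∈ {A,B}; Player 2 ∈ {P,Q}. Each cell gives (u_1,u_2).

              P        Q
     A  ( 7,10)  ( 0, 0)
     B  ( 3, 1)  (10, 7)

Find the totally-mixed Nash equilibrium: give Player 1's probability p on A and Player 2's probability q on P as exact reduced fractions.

P1 indiff ⇒ q·7+(1-q)·0 = q·3+(1-q)·10 ⇒ q(4) = (1-q)(10) ⇒ q = 5/7
P2 indiff ⇒ p·10+(1-p)·1 = p·0+(1-p)·7 ⇒ p(10) = (1-p)(6) ⇒ p = 3/8

p=3/8, q=5/7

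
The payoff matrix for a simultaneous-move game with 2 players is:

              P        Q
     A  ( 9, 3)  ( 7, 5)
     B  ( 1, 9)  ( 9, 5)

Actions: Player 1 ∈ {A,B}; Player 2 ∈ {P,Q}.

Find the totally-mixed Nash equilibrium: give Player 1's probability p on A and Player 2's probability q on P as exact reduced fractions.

(p,q) = (2/3, 1/5)

P1 indiff ⇒ q·9+(1-q)·7 = q·1+(1-q)·9 ⇒ q(8) = (1-q)(2) ⇒ q = 1/5
P2 indiff ⇒ p·3+(1-p)·9 = p·5+(1-p)·5 ⇒ p(-2) = (1-p)(-4) ⇒ p = 2/3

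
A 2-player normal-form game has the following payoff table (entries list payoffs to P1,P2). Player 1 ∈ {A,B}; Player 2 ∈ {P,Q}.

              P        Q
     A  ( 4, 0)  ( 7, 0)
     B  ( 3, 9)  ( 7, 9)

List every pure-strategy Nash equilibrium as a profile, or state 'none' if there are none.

(A,P): NE
(A,Q): NE
(B,P): not NE [P1→A gives 4>3]
(B,Q): NE

Nash profiles: (A,P), (A,Q), (B,Q)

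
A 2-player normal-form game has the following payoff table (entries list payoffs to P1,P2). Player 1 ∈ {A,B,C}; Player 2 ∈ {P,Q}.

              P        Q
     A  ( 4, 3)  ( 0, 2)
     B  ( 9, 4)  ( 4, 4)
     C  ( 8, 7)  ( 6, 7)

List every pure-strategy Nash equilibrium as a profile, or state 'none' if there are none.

(A,P): not NE [P1→B gives 9>4]
(A,Q): not NE [P1→C gives 6>0; P2→P gives 3>2]
(B,P): NE
(B,Q): not NE [P1→C gives 6>4]
(C,P): not NE [P1→B gives 9>8]
(C,Q): NE

NE set: (B,P), (C,Q)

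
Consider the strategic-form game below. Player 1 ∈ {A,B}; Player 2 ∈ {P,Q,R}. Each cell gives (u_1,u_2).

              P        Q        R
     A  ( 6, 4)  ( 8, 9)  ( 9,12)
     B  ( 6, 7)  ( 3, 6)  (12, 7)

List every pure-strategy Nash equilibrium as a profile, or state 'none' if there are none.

PSNE = {(B,P), (B,R)}

(A,P): not NE [P2→R gives 12>4]
(A,Q): not NE [P2→R gives 12>9]
(A,R): not NE [P1→B gives 12>9]
(B,P): NE
(B,Q): not NE [P1→A gives 8>3; P2→R gives 7>6]
(B,R): NE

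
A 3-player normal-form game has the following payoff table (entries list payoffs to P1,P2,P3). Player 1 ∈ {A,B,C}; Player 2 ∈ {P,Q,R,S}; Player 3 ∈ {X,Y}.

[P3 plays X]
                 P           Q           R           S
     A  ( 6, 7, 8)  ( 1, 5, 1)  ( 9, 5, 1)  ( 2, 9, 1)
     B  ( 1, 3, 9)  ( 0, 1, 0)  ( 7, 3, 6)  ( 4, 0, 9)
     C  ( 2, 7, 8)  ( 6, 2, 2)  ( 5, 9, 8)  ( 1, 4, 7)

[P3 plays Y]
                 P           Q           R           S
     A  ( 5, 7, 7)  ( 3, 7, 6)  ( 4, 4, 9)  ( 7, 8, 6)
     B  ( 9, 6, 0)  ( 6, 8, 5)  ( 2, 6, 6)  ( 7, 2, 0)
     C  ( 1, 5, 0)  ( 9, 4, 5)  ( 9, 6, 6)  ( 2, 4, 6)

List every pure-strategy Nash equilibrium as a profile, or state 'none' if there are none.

NE set: (A,S,Y)

(A,P,X): not NE [P2→S gives 9>7]
(A,P,Y): not NE [P1→B gives 9>5; P2→S gives 8>7; P3→X gives 8>7]
(A,Q,X): not NE [P1→C gives 6>1; P2→S gives 9>5; P3→Y gives 6>1]
(A,Q,Y): not NE [P1→C gives 9>3; P2→S gives 8>7]
(A,R,X): not NE [P2→S gives 9>5; P3→Y gives 9>1]
(A,R,Y): not NE [P1→C gives 9>4; P2→S gives 8>4]
(A,S,X): not NE [P1→B gives 4>2; P3→Y gives 6>1]
(A,S,Y): NE
(B,P,X): not NE [P1→A gives 6>1]
(B,P,Y): not NE [P2→Q gives 8>6; P3→X gives 9>0]
(B,Q,X): not NE [P1→C gives 6>0; P2→R gives 3>1; P3→Y gives 5>0]
(B,Q,Y): not NE [P1→C gives 9>6]
(B,R,X): not NE [P1→A gives 9>7]
(B,R,Y): not NE [P1→C gives 9>2; P2→Q gives 8>6]
(B,S,X): not NE [P2→R gives 3>0]
(B,S,Y): not NE [P2→Q gives 8>2; P3→X gives 9>0]
(C,P,X): not NE [P1→A gives 6>2; P2→R gives 9>7]
(C,P,Y): not NE [P1→B gives 9>1; P2→R gives 6>5; P3→X gives 8>0]
(C,Q,X): not NE [P2→R gives 9>2; P3→Y gives 5>2]
(C,Q,Y): not NE [P2→R gives 6>4]
(C,R,X): not NE [P1→A gives 9>5]
(C,R,Y): not NE [P3→X gives 8>6]
(C,S,X): not NE [P1→B gives 4>1; P2→R gives 9>4]
(C,S,Y): not NE [P1→B gives 7>2; P2→R gives 6>4; P3→X gives 7>6]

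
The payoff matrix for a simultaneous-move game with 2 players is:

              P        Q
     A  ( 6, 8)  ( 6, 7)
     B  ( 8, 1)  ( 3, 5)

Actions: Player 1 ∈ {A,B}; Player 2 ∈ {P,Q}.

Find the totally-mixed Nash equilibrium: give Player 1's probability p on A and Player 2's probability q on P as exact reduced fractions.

P1 indiff ⇒ q·6+(1-q)·6 = q·8+(1-q)·3 ⇒ q(-2) = (1-q)(-3) ⇒ q = 3/5
P2 indiff ⇒ p·8+(1-p)·1 = p·7+(1-p)·5 ⇒ p(1) = (1-p)(4) ⇒ p = 4/5

(p,q) = (4/5, 3/5)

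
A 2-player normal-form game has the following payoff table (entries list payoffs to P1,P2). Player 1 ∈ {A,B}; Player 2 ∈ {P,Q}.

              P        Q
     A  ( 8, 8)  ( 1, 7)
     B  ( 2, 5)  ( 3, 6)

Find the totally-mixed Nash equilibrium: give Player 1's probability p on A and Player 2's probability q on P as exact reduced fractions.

P1 indiff ⇒ q·8+(1-q)·1 = q·2+(1-q)·3 ⇒ q(6) = (1-q)(2) ⇒ q = 1/4
P2 indiff ⇒ p·8+(1-p)·5 = p·7+(1-p)·6 ⇒ p(1) = (1-p)(1) ⇒ p = 1/2

p=1/2, q=1/4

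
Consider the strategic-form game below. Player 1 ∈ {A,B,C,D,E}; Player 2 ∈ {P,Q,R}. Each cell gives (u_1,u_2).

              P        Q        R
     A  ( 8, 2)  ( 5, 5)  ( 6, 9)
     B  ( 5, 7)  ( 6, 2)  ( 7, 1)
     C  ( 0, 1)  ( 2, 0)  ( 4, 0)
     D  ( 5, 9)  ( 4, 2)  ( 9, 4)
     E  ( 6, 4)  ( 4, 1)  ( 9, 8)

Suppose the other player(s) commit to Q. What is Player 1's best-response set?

u_1(A vs Q) = 5
u_1(B vs Q) = 6
u_1(C vs Q) = 2
u_1(D vs Q) = 4
u_1(E vs Q) = 4
max payoff 6 at {B}

P1 best: {B}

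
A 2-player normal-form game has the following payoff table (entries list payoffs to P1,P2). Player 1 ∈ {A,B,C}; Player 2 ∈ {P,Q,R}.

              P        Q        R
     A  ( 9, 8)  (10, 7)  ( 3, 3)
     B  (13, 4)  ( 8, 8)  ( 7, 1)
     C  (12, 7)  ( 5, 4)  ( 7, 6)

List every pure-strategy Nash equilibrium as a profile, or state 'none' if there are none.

Equilibria: none

(A,P): not NE [P1→B gives 13>9]
(A,Q): not NE [P2→P gives 8>7]
(A,R): not NE [P1→C gives 7>3; P2→P gives 8>3]
(B,P): not NE [P2→Q gives 8>4]
(B,Q): not NE [P1→A gives 10>8]
(B,R): not NE [P2→Q gives 8>1]
(C,P): not NE [P1→B gives 13>12]
(C,Q): not NE [P1→A gives 10>5; P2→P gives 7>4]
(C,R): not NE [P2→P gives 7>6]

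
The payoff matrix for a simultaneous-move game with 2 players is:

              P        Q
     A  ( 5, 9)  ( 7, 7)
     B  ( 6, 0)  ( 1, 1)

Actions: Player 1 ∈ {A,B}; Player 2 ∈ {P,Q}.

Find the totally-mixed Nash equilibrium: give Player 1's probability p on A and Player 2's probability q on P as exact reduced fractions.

P1 indiff ⇒ q·5+(1-q)·7 = q·6+(1-q)·1 ⇒ q(-1) = (1-q)(-6) ⇒ q = 6/7
P2 indiff ⇒ p·9+(1-p)·0 = p·7+(1-p)·1 ⇒ p(2) = (1-p)(1) ⇒ p = 1/3

(p,q) = (1/3, 6/7)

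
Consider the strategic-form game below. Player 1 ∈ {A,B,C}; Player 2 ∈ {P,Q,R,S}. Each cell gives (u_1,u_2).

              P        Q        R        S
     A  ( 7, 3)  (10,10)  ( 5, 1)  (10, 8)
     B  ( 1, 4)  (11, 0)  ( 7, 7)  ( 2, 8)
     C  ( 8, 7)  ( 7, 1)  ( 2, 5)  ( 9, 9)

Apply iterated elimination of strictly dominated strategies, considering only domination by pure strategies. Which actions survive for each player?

P2 drop P (S beats it: A:8>3 B:8>4 C:9>7)
P1 drop C (A beats it: Q:10>7 R:5>2 S:10>9)
P2 drop R (S beats it: A:8>1 B:8>7)
P1→{A,B} P2→{Q,S}

Remaining: P1:{A,B} P2:{Q,S}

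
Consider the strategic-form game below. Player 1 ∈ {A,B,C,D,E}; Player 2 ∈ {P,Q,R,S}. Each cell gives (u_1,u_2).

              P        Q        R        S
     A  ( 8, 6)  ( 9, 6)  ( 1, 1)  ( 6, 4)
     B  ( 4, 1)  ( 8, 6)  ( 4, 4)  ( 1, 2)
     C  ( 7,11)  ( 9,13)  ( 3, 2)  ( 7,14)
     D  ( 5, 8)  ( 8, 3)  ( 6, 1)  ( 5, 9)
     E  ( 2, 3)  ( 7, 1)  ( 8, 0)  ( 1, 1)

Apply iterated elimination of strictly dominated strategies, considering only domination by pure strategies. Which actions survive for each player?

Survivors P1:{A,C} P2:{P,Q,S}

P2 drop R (Q beats it: A:6>1 B:6>4 C:13>2 D:3>1 E:1>0)
P1 drop B (A beats it: P:8>4 Q:9>8 S:6>1)
P1 drop D (A beats it: P:8>5 Q:9>8 S:6>5)
P1 drop E (A beats it: P:8>2 Q:9>7 S:6>1)
P1→{A,C} P2→{P,Q,S}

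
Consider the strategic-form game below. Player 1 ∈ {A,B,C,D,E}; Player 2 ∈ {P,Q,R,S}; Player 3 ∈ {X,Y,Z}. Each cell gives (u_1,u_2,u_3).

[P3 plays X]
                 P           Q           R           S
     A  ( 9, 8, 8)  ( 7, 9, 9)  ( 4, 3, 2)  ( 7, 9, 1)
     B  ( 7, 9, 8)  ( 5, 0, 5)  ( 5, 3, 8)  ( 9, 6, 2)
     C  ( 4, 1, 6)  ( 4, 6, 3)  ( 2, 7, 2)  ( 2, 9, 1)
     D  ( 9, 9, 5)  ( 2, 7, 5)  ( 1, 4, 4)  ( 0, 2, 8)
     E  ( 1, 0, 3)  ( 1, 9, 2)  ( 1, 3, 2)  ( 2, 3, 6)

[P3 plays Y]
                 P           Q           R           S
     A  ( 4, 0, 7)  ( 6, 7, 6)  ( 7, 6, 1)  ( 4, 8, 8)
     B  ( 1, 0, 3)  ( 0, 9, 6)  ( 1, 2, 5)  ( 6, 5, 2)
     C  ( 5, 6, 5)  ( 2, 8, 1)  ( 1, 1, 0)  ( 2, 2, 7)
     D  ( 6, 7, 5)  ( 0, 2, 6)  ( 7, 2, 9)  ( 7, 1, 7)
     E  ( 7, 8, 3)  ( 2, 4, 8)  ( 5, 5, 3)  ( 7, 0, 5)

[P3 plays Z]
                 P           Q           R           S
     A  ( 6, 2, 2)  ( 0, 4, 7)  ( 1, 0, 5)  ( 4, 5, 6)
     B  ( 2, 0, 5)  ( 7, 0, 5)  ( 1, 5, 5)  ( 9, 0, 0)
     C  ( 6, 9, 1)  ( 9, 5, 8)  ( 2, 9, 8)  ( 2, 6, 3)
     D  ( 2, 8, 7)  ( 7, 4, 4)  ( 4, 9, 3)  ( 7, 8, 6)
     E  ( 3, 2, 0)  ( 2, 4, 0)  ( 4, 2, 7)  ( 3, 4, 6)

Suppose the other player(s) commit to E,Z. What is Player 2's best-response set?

P2 best: {Q,S}

u_2(P vs E,Z) = 2
u_2(Q vs E,Z) = 4
u_2(R vs E,Z) = 2
u_2(S vs E,Z) = 4
max payoff 4 at {Q,S}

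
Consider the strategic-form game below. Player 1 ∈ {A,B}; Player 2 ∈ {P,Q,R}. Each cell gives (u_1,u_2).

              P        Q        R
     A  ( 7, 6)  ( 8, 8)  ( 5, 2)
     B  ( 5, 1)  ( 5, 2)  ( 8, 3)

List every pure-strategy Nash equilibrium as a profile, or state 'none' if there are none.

(A,P): not NE [P2→Q gives 8>6]
(A,Q): NE
(A,R): not NE [P1→B gives 8>5; P2→Q gives 8>2]
(B,P): not NE [P1→A gives 7>5; P2→R gives 3>1]
(B,Q): not NE [P1→A gives 8>5; P2→R gives 3>2]
(B,R): NE

Nash profiles: (A,Q), (B,R)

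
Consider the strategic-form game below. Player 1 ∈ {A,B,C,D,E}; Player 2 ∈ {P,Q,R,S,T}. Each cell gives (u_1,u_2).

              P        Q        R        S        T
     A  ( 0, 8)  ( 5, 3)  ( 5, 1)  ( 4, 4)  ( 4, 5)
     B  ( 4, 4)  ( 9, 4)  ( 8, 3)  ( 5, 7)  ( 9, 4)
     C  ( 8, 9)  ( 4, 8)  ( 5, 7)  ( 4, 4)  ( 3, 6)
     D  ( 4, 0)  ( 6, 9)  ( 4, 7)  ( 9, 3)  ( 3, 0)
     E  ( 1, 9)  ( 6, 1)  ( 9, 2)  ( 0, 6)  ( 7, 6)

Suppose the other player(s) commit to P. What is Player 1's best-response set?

u_1(A vs P) = 0
u_1(B vs P) = 4
u_1(C vs P) = 8
u_1(D vs P) = 4
u_1(E vs P) = 1
max payoff 8 at {C}

BR_1 = {C}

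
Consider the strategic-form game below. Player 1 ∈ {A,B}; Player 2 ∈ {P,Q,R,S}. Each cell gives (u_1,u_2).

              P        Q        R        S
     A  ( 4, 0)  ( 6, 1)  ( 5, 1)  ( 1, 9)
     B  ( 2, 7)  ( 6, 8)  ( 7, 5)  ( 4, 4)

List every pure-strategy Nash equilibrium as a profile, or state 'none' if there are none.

NE set: (B,Q)

(A,P): not NE [P2→S gives 9>0]
(A,Q): not NE [P2→S gives 9>1]
(A,R): not NE [P1→B gives 7>5; P2→S gives 9>1]
(A,S): not NE [P1→B gives 4>1]
(B,P): not NE [P1→A gives 4>2; P2→Q gives 8>7]
(B,Q): NE
(B,R): not NE [P2→Q gives 8>5]
(B,S): not NE [P2→Q gives 8>4]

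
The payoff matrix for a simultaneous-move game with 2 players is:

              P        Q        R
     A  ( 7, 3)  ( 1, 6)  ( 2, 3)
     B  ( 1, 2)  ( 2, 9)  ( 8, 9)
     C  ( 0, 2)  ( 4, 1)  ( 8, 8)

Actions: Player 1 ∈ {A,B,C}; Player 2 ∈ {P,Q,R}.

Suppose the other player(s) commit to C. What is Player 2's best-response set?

BR_2 = {R}

u_2(P vs C) = 2
u_2(Q vs C) = 1
u_2(R vs C) = 8
max payoff 8 at {R}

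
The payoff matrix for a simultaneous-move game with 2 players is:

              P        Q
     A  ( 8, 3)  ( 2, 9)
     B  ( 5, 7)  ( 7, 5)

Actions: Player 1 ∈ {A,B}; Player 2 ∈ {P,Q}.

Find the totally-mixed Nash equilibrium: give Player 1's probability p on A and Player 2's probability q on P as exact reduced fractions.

P1 indiff ⇒ q·8+(1-q)·2 = q·5+(1-q)·7 ⇒ q(3) = (1-q)(5) ⇒ q = 5/8
P2 indiff ⇒ p·3+(1-p)·7 = p·9+(1-p)·5 ⇒ p(-6) = (1-p)(-2) ⇒ p = 1/4

(p,q) = (1/4, 5/8)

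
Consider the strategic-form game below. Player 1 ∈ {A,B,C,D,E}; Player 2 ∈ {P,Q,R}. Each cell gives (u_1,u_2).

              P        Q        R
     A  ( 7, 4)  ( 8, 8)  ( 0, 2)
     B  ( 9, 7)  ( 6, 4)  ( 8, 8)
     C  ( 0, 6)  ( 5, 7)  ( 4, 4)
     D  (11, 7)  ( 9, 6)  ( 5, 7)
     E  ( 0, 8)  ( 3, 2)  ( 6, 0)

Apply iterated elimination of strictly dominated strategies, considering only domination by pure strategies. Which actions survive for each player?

P1 drop A (D beats it: P:11>7 Q:9>8 R:5>0)
P1 drop C (B beats it: P:9>0 Q:6>5 R:8>4)
P1 drop E (B beats it: P:9>0 Q:6>3 R:8>6)
P2 drop Q (P beats it: B:7>4 D:7>6)
P1→{B,D} P2→{P,R}

Remaining: P1:{B,D} P2:{P,R}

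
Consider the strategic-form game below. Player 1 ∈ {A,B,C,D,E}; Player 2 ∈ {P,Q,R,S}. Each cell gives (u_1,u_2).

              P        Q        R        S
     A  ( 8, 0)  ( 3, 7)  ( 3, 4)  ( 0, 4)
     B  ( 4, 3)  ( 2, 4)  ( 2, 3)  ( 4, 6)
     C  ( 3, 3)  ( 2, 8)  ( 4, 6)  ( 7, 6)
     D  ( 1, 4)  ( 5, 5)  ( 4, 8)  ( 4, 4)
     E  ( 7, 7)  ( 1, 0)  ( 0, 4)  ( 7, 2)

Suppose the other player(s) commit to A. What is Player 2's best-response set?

u_2(P vs A) = 0
u_2(Q vs A) = 7
u_2(R vs A) = 4
u_2(S vs A) = 4
max payoff 7 at {Q}

P2 best: {Q}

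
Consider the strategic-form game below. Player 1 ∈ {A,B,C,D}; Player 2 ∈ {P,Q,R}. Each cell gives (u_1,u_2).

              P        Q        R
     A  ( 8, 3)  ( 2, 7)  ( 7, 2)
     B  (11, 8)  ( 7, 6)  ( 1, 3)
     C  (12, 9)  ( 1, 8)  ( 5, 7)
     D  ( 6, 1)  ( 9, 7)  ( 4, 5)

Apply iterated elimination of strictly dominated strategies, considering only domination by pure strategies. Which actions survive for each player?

P2 drop R (Q beats it: A:7>2 B:6>3 C:8>7 D:7>5)
P1 drop A (B beats it: P:11>8 Q:7>2)
P1→{B,C,D} P2→{P,Q}

Remaining: P1:{B,C,D} P2:{P,Q}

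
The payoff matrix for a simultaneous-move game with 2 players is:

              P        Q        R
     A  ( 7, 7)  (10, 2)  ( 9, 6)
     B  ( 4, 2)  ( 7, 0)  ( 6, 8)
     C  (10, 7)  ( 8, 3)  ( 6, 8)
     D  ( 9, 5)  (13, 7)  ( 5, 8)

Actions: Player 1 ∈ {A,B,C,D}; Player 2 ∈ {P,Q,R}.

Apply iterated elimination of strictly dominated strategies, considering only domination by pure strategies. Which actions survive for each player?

Survivors P1:{A,C} P2:{P,R}

P1 drop B (A beats it: P:7>4 Q:10>7 R:9>6)
P2 drop Q (R beats it: A:6>2 C:8>3 D:8>7)
P1 drop D (C beats it: P:10>9 R:6>5)
P1→{A,C} P2→{P,R}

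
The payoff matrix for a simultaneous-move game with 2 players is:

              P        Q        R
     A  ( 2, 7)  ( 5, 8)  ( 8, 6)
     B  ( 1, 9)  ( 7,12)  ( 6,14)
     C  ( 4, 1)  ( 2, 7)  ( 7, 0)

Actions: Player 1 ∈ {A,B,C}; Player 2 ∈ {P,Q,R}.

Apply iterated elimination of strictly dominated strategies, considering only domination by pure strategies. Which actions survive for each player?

Remaining: P1:{A,B} P2:{Q,R}

P2 drop P (Q beats it: A:8>7 B:12>9 C:7>1)
P1 drop C (A beats it: Q:5>2 R:8>7)
P1→{A,B} P2→{Q,R}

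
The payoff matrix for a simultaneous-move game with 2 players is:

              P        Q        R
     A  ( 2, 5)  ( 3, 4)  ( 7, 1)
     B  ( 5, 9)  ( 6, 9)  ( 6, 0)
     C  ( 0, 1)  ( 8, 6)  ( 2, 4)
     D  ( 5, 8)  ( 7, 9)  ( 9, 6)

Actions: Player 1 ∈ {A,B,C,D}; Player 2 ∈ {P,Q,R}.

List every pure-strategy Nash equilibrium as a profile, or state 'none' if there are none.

(A,P): not NE [P1→D gives 5>2]
(A,Q): not NE [P1→C gives 8>3; P2→P gives 5>4]
(A,R): not NE [P1→D gives 9>7; P2→P gives 5>1]
(B,P): NE
(B,Q): not NE [P1→C gives 8>6]
(B,R): not NE [P1→D gives 9>6; P2→Q gives 9>0]
(C,P): not NE [P1→D gives 5>0; P2→Q gives 6>1]
(C,Q): NE
(C,R): not NE [P1→D gives 9>2; P2→Q gives 6>4]
(D,P): not NE [P2→Q gives 9>8]
(D,Q): not NE [P1→C gives 8>7]
(D,R): not NE [P2→Q gives 9>6]

Nash profiles: (B,P), (C,Q)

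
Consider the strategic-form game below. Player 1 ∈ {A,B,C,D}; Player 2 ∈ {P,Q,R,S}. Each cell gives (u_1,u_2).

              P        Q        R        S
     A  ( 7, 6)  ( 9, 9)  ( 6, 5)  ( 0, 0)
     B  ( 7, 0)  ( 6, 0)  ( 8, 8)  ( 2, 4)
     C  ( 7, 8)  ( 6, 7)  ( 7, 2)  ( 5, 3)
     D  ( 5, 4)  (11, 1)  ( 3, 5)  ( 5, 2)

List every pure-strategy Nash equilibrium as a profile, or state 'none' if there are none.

(A,P): not NE [P2→Q gives 9>6]
(A,Q): not NE [P1→D gives 11>9]
(A,R): not NE [P1→B gives 8>6; P2→Q gives 9>5]
(A,S): not NE [P1→D gives 5>0; P2→Q gives 9>0]
(B,P): not NE [P2→R gives 8>0]
(B,Q): not NE [P1→D gives 11>6; P2→R gives 8>0]
(B,R): NE
(B,S): not NE [P1→D gives 5>2; P2→R gives 8>4]
(C,P): NE
(C,Q): not NE [P1→D gives 11>6; P2→P gives 8>7]
(C,R): not NE [P1→B gives 8>7; P2→P gives 8>2]
(C,S): not NE [P2→P gives 8>3]
(D,P): not NE [P1→C gives 7>5; P2→R gives 5>4]
(D,Q): not NE [P2→R gives 5>1]
(D,R): not NE [P1→B gives 8>3]
(D,S): not NE [P2→R gives 5>2]

NE set: (B,R), (C,P)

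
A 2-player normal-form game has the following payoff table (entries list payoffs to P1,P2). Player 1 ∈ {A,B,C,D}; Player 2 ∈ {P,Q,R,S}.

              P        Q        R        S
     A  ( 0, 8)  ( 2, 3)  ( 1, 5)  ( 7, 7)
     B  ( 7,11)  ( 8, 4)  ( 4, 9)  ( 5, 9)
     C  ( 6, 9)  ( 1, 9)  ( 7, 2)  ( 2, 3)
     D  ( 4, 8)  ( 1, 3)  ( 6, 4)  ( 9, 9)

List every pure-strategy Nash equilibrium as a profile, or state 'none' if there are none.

(A,P): not NE [P1→B gives 7>0]
(A,Q): not NE [P1→B gives 8>2; P2→P gives 8>3]
(A,R): not NE [P1→C gives 7>1; P2→P gives 8>5]
(A,S): not NE [P1→D gives 9>7; P2→P gives 8>7]
(B,P): NE
(B,Q): not NE [P2→P gives 11>4]
(B,R): not NE [P1→C gives 7>4; P2→P gives 11>9]
(B,S): not NE [P1→D gives 9>5; P2→P gives 11>9]
(C,P): not NE [P1→B gives 7>6]
(C,Q): not NE [P1→B gives 8>1]
(C,R): not NE [P2→Q gives 9>2]
(C,S): not NE [P1→D gives 9>2; P2→Q gives 9>3]
(D,P): not NE [P1→B gives 7>4; P2→S gives 9>8]
(D,Q): not NE [P1→B gives 8>1; P2→S gives 9>3]
(D,R): not NE [P1→C gives 7>6; P2→S gives 9>4]
(D,S): NE

NE set: (B,P), (D,S)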